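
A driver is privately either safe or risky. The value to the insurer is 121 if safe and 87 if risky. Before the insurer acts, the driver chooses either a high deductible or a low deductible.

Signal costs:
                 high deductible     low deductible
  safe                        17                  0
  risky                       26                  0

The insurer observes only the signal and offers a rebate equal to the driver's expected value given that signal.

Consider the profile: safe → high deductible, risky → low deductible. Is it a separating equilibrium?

No

Under separation the insurer infers type exactly: high deductible → safe (pays 121), low deductible → risky (pays 87).
Safe: high deductible gives 121 − 17 = 104; low deductible gives 87 − 0 = 87. No deviation. ✓
Risky: low deductible gives 87 − 0 = 87; high deductible gives 121 − 26 = 95. Would deviate. ✗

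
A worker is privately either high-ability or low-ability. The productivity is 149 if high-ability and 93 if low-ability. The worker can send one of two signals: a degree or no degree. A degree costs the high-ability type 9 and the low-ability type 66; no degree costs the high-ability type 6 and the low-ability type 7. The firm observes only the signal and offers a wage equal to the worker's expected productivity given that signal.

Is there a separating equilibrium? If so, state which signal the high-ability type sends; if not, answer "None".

degree

Try high-ability → degree, low-ability → no degree:
  Under separation the firm infers type exactly: degree → high-ability (pays 149), no degree → low-ability (pays 93).
  High-ability: degree gives 149 − 9 = 140; no degree gives 93 − 6 = 87. No deviation. ✓
  Low-ability: no degree gives 93 − 7 = 86; degree gives 149 − 66 = 83. No deviation. ✓
Both hold — the high-ability type sends degree.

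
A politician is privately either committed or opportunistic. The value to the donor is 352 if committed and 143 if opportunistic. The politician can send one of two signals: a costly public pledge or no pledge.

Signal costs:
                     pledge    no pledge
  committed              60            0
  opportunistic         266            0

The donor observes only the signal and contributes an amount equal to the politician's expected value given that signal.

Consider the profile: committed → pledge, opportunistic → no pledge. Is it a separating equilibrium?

Yes

Under separation the donor infers type exactly: pledge → committed (pays 352), no pledge → opportunistic (pays 143).
Committed: pledge gives 352 − 60 = 292; no pledge gives 143 − 0 = 143. No deviation. ✓
Opportunistic: no pledge gives 143 − 0 = 143; pledge gives 352 − 266 = 86. No deviation. ✓
Both incentive constraints hold.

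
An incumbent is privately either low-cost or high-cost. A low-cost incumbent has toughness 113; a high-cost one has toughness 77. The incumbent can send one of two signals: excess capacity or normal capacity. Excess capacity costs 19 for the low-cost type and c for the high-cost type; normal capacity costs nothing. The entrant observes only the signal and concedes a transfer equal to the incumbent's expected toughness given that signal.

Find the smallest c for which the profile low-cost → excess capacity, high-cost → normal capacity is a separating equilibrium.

36

Under separation: excess capacity → low-cost (pays 113); normal capacity → high-cost (pays 77).
Low-cost: 113 − 19 = 94 ≥ 77 − 0 = 77. Holds regardless of c. ✓
High-cost: 77 − 0 ≥ 113 − c, so c ≥ 113 − 77 = 36.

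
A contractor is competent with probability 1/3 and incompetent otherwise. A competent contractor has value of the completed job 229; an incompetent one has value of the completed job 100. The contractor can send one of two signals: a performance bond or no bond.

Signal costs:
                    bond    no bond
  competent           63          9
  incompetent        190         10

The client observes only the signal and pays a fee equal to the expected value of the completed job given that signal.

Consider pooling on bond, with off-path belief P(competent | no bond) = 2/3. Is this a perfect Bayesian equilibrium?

At the pooled signal (bond) the client holds the prior 1/3 and pays 1/3·229 + 2/3·100 = 143. Off-path (no bond) belief 2/3 gives 2/3·229 + 1/3·100 = 186.
Competent: bond gives 143 − 63 = 80; no bond gives 186 − 9 = 177. Deviates. ✗
Incompetent: bond gives 143 − 190 = -47; no bond gives 186 − 10 = 176. Deviates. ✗

No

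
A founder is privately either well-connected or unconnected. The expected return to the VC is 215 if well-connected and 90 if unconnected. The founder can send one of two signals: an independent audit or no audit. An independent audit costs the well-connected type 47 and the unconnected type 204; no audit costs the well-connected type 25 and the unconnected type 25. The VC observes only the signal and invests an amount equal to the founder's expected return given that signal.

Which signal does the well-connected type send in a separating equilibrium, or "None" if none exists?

Try well-connected → audit, unconnected → no audit:
  Under separation the VC infers type exactly: audit → well-connected (pays 215), no audit → unconnected (pays 90).
  Well-connected: audit gives 215 − 47 = 168; no audit gives 90 − 25 = 65. No deviation. ✓
  Unconnected: no audit gives 90 − 25 = 65; audit gives 215 − 204 = 11. No deviation. ✓
Both hold — the well-connected type sends audit.

audit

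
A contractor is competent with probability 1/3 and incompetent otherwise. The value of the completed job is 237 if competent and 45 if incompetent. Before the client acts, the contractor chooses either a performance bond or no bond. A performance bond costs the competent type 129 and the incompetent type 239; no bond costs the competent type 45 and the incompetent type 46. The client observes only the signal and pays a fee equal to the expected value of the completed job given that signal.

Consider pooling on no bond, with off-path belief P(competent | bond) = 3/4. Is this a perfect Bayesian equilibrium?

Yes

At the pooled signal (no bond) the client holds the prior 1/3 and pays 1/3·237 + 2/3·45 = 109. Off-path (bond) belief 3/4 gives 3/4·237 + 1/4·45 = 189.
Competent: no bond gives 109 − 45 = 64; bond gives 189 − 129 = 60. Stays. ✓
Incompetent: no bond gives 109 − 46 = 63; bond gives 189 − 239 = -50. Stays. ✓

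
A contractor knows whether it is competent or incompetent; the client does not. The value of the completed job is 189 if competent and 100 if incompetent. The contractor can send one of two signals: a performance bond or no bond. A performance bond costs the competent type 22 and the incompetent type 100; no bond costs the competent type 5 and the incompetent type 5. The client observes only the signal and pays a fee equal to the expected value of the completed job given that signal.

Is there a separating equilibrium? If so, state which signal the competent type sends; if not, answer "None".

bond

Try competent → bond, incompetent → no bond:
  If types separate, bond earns payment 189 and no bond earns 100.
  Competent: bond gives 189 − 22 = 167; no bond gives 100 − 5 = 95. No deviation. ✓
  Incompetent: no bond gives 100 − 5 = 95; bond gives 189 − 100 = 89. No deviation. ✓
Both hold — the competent type sends bond.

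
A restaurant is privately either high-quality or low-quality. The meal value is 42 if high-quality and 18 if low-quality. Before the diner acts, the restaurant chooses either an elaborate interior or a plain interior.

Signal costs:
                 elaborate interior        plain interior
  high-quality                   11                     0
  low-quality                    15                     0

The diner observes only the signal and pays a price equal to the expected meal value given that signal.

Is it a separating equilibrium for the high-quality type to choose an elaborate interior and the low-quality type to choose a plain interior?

If types separate, elaborate interior earns payment 42 and plain interior earns 18.
High-quality: elaborate interior gives 42 − 11 = 31; plain interior gives 18 − 0 = 18. No deviation. ✓
Low-quality: plain interior gives 18 − 0 = 18; elaborate interior gives 42 − 15 = 27. Would deviate. ✗

No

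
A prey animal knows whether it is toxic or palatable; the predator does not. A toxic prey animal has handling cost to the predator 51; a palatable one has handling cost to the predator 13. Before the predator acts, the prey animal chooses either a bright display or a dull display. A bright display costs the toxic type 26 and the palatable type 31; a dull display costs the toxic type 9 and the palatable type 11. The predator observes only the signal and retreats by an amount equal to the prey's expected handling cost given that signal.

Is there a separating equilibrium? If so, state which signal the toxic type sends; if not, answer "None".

Try toxic → bright display, palatable → dull display:
  Under separation the predator infers type exactly: bright display → toxic (pays 51), dull display → palatable (pays 13).
  Toxic: bright display gives 51 − 26 = 25; dull display gives 13 − 9 = 4. No deviation. ✓
  Palatable: dull display gives 13 − 11 = 2; bright display gives 51 − 31 = 20. Would deviate. ✗
Try toxic → dull display, palatable → bright display:
  Under separation the predator infers type exactly: dull display → toxic (pays 51), bright display → palatable (pays 13).
  Toxic: dull display gives 51 − 9 = 42; bright display gives 13 − 26 = -13. No deviation. ✓
  Palatable: bright display gives 13 − 31 = -18; dull display gives 51 − 11 = 40. Would deviate. ✗
Neither assignment is incentive-compatible.

None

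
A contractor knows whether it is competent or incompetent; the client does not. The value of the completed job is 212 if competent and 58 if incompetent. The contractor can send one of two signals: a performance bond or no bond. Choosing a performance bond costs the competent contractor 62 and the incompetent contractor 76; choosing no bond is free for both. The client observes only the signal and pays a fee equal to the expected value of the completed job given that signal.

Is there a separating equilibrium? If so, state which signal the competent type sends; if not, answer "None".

Try competent → bond, incompetent → no bond:
  If types separate, bond earns payment 212 and no bond earns 58.
  Competent: bond gives 212 − 62 = 150; no bond gives 58 − 0 = 58. No deviation. ✓
  Incompetent: no bond gives 58 − 0 = 58; bond gives 212 − 76 = 136. Would deviate. ✗
Try competent → no bond, incompetent → bond:
  If types separate, no bond earns payment 212 and bond earns 58.
  Competent: no bond gives 212 − 0 = 212; bond gives 58 − 62 = -4. No deviation. ✓
  Incompetent: bond gives 58 − 76 = -18; no bond gives 212 − 0 = 212. Would deviate. ✗
Neither assignment is incentive-compatible.

None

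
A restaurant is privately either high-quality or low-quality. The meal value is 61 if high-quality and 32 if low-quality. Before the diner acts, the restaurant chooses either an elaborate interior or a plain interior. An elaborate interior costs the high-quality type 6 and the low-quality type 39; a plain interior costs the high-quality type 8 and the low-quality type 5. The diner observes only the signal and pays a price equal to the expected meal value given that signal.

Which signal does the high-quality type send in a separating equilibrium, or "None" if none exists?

Try high-quality → elaborate interior, low-quality → plain interior:
  Under separation the diner infers type exactly: elaborate interior → high-quality (pays 61), plain interior → low-quality (pays 32).
  High-quality: elaborate interior gives 61 − 6 = 55; plain interior gives 32 − 8 = 24. No deviation. ✓
  Low-quality: plain interior gives 32 − 5 = 27; elaborate interior gives 61 − 39 = 22. No deviation. ✓
Both hold — the high-quality type sends elaborate interior.

elaborate interior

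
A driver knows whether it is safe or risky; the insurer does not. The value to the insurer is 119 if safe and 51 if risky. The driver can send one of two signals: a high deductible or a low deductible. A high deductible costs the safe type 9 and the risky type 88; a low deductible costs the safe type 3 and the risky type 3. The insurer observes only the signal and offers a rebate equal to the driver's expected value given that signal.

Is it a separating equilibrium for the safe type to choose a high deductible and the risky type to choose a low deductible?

If types separate, high deductible earns payment 119 and low deductible earns 51.
Safe: high deductible gives 119 − 9 = 110; low deductible gives 51 − 3 = 48. No deviation. ✓
Risky: low deductible gives 51 − 3 = 48; high deductible gives 119 − 88 = 31. No deviation. ✓
Both incentive constraints hold.

Yes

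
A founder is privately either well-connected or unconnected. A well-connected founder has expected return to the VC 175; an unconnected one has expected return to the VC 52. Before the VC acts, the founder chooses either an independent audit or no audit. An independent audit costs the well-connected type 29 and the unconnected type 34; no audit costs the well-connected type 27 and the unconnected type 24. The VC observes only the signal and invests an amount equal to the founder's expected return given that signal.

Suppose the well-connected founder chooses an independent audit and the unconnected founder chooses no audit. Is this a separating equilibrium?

Under separation the VC infers type exactly: audit → well-connected (pays 175), no audit → unconnected (pays 52).
Well-connected: audit gives 175 − 29 = 146; no audit gives 52 − 27 = 25. No deviation. ✓
Unconnected: no audit gives 52 − 24 = 28; audit gives 175 − 34 = 141. Would deviate. ✗

No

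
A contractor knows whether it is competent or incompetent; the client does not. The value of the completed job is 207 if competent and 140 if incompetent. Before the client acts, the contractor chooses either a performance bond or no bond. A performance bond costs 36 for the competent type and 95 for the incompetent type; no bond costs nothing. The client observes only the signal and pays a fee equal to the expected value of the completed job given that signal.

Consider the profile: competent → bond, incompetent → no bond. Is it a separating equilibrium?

If types separate, bond earns payment 207 and no bond earns 140.
Competent: bond gives 207 − 36 = 171; no bond gives 140 − 0 = 140. No deviation. ✓
Incompetent: no bond gives 140 − 0 = 140; bond gives 207 − 95 = 112. No deviation. ✓
Neither type gains from mimicking the other.

Yes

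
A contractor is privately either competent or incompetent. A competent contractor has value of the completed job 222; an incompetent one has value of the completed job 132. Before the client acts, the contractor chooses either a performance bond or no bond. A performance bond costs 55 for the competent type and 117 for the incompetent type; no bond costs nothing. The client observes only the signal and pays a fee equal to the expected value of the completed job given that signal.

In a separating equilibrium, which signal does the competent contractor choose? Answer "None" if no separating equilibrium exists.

Try competent → bond, incompetent → no bond:
  If types separate, bond earns payment 222 and no bond earns 132.
  Competent: bond gives 222 − 55 = 167; no bond gives 132 − 0 = 132. No deviation. ✓
  Incompetent: no bond gives 132 − 0 = 132; bond gives 222 − 117 = 105. No deviation. ✓
Both hold — the competent type sends bond.

bond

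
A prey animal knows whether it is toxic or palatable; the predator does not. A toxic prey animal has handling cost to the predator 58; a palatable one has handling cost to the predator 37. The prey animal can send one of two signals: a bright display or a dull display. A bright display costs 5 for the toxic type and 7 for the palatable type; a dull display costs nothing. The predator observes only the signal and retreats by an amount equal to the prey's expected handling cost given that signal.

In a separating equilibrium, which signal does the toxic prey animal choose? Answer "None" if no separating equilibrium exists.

None

Try toxic → bright display, palatable → dull display:
  Under separation the predator infers type exactly: bright display → toxic (pays 58), dull display → palatable (pays 37).
  Toxic: bright display gives 58 − 5 = 53; dull display gives 37 − 0 = 37. No deviation. ✓
  Palatable: dull display gives 37 − 0 = 37; bright display gives 58 − 7 = 51. Would deviate. ✗
Try toxic → dull display, palatable → bright display:
  Under separation the predator infers type exactly: dull display → toxic (pays 58), bright display → palatable (pays 37).
  Toxic: dull display gives 58 − 0 = 58; bright display gives 37 − 5 = 32. No deviation. ✓
  Palatable: bright display gives 37 − 7 = 30; dull display gives 58 − 0 = 58. Would deviate. ✗
Neither assignment is incentive-compatible.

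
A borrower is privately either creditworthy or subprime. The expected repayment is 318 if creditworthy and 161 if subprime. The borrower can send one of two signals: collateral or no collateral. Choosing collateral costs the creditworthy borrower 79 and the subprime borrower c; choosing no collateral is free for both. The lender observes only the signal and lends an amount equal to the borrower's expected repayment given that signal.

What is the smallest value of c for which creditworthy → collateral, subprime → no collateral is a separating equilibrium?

157

Under separation: collateral → creditworthy (pays 318); no collateral → subprime (pays 161).
Creditworthy: 318 − 79 = 239 ≥ 161 − 0 = 161. Holds regardless of c. ✓
Subprime: 161 − 0 ≥ 318 − c, so c ≥ 318 − 161 = 157.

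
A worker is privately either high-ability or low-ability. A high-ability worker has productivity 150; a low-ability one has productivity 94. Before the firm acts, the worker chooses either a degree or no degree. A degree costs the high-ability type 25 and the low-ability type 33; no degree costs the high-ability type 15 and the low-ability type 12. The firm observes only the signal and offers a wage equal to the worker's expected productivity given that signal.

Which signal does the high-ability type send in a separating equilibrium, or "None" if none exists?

Try high-ability → degree, low-ability → no degree:
  Under separation the firm infers type exactly: degree → high-ability (pays 150), no degree → low-ability (pays 94).
  High-ability: degree gives 150 − 25 = 125; no degree gives 94 − 15 = 79. No deviation. ✓
  Low-ability: no degree gives 94 − 12 = 82; degree gives 150 − 33 = 117. Would deviate. ✗
Try high-ability → no degree, low-ability → degree:
  Under separation the firm infers type exactly: no degree → high-ability (pays 150), degree → low-ability (pays 94).
  High-ability: no degree gives 150 − 15 = 135; degree gives 94 − 25 = 69. No deviation. ✓
  Low-ability: degree gives 94 − 33 = 61; no degree gives 150 − 12 = 138. Would deviate. ✗
Neither assignment is incentive-compatible.

None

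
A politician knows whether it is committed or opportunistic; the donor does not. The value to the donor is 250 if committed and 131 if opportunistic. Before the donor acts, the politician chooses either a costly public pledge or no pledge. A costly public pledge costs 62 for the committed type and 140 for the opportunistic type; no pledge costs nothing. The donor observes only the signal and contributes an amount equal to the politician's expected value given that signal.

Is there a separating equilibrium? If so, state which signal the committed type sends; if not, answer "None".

pledge

Try committed → pledge, opportunistic → no pledge:
  If types separate, pledge earns payment 250 and no pledge earns 131.
  Committed: pledge gives 250 − 62 = 188; no pledge gives 131 − 0 = 131. No deviation. ✓
  Opportunistic: no pledge gives 131 − 0 = 131; pledge gives 250 − 140 = 110. No deviation. ✓
Both hold — the committed type sends pledge.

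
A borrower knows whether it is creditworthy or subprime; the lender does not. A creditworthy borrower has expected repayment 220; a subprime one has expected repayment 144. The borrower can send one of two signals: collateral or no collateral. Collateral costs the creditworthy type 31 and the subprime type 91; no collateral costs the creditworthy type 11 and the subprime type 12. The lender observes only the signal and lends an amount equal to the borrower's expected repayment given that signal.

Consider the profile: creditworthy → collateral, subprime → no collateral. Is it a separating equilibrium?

Under separation the lender infers type exactly: collateral → creditworthy (pays 220), no collateral → subprime (pays 144).
Creditworthy: collateral gives 220 − 31 = 189; no collateral gives 144 − 11 = 133. No deviation. ✓
Subprime: no collateral gives 144 − 12 = 132; collateral gives 220 − 91 = 129. No deviation. ✓
Both incentive constraints hold.

Yes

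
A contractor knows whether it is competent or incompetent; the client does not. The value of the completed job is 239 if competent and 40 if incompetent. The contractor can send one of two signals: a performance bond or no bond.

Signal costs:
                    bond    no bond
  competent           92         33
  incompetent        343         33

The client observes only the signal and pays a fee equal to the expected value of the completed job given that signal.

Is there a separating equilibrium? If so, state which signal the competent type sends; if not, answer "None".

bond

Try competent → bond, incompetent → no bond:
  If types separate, bond earns payment 239 and no bond earns 40.
  Competent: bond gives 239 − 92 = 147; no bond gives 40 − 33 = 7. No deviation. ✓
  Incompetent: no bond gives 40 − 33 = 7; bond gives 239 − 343 = -104. No deviation. ✓
Both hold — the competent type sends bond.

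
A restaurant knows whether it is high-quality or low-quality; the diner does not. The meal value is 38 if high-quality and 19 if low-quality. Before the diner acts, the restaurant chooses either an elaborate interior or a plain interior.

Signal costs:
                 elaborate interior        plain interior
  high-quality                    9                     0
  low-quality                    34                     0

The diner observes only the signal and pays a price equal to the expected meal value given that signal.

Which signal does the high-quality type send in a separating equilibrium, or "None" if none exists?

Try high-quality → elaborate interior, low-quality → plain interior:
  If types separate, elaborate interior earns payment 38 and plain interior earns 19.
  High-quality: elaborate interior gives 38 − 9 = 29; plain interior gives 19 − 0 = 19. No deviation. ✓
  Low-quality: plain interior gives 19 − 0 = 19; elaborate interior gives 38 − 34 = 4. No deviation. ✓
Both hold — the high-quality type sends elaborate interior.

elaborate interior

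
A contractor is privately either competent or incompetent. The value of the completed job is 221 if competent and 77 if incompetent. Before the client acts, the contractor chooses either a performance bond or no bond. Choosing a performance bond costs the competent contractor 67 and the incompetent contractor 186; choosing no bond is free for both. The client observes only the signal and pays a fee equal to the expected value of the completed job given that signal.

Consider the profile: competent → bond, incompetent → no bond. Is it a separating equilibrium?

Yes

If types separate, bond earns payment 221 and no bond earns 77.
Competent: bond gives 221 − 67 = 154; no bond gives 77 − 0 = 77. No deviation. ✓
Incompetent: no bond gives 77 − 0 = 77; bond gives 221 − 186 = 35. No deviation. ✓
Both incentive constraints hold.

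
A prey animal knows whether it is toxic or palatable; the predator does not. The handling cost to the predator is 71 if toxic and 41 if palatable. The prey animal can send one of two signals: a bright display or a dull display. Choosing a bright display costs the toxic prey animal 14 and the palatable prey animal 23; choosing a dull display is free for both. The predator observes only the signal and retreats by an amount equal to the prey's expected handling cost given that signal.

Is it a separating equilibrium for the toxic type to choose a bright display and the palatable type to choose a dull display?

No

If types separate, bright display earns payment 71 and dull display earns 41.
Toxic: bright display gives 71 − 14 = 57; dull display gives 41 − 0 = 41. No deviation. ✓
Palatable: dull display gives 41 − 0 = 41; bright display gives 71 − 23 = 48. Would deviate. ✗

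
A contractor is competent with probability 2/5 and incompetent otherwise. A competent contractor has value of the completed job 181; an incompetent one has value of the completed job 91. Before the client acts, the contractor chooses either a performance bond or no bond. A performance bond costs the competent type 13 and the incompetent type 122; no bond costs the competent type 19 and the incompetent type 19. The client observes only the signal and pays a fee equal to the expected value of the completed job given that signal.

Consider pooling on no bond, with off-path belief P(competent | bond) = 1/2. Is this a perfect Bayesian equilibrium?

No

At the pooled signal (no bond) the client holds the prior 2/5 and pays 2/5·181 + 3/5·91 = 127. Off-path (bond) belief 1/2 gives 1/2·181 + 1/2·91 = 136.
Competent: no bond gives 127 − 19 = 108; bond gives 136 − 13 = 123. Deviates. ✗
Incompetent: no bond gives 127 − 19 = 108; bond gives 136 − 122 = 14. Stays. ✓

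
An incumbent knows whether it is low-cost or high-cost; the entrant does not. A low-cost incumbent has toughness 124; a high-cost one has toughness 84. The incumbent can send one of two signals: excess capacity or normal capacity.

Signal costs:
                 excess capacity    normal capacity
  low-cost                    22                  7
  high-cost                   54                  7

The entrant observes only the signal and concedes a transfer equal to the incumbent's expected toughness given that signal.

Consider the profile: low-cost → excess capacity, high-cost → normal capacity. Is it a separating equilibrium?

If types separate, excess capacity earns payment 124 and normal capacity earns 84.
Low-cost: excess capacity gives 124 − 22 = 102; normal capacity gives 84 − 7 = 77. No deviation. ✓
High-cost: normal capacity gives 84 − 7 = 77; excess capacity gives 124 − 54 = 70. No deviation. ✓
Neither type gains from mimicking the other.

Yes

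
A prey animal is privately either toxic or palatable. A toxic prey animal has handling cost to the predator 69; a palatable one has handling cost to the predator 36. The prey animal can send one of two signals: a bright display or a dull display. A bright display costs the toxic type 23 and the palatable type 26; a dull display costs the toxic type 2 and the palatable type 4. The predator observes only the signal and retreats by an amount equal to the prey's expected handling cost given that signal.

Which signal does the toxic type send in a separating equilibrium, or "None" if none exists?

Try toxic → bright display, palatable → dull display:
  If types separate, bright display earns payment 69 and dull display earns 36.
  Toxic: bright display gives 69 − 23 = 46; dull display gives 36 − 2 = 34. No deviation. ✓
  Palatable: dull display gives 36 − 4 = 32; bright display gives 69 − 26 = 43. Would deviate. ✗
Try toxic → dull display, palatable → bright display:
  If types separate, dull display earns payment 69 and bright display earns 36.
  Toxic: dull display gives 69 − 2 = 67; bright display gives 36 − 23 = 13. No deviation. ✓
  Palatable: bright display gives 36 − 26 = 10; dull display gives 69 − 4 = 65. Would deviate. ✗
Neither assignment is incentive-compatible.

None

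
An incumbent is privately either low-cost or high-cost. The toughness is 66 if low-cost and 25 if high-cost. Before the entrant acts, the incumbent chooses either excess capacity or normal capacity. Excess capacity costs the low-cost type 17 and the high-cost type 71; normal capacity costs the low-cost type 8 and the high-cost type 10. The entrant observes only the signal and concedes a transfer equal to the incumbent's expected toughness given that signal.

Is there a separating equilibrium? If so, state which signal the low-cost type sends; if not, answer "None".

excess capacity

Try low-cost → excess capacity, high-cost → normal capacity:
  If types separate, excess capacity earns payment 66 and normal capacity earns 25.
  Low-cost: excess capacity gives 66 − 17 = 49; normal capacity gives 25 − 8 = 17. No deviation. ✓
  High-cost: normal capacity gives 25 − 10 = 15; excess capacity gives 66 − 71 = -5. No deviation. ✓
Both hold — the low-cost type sends excess capacity.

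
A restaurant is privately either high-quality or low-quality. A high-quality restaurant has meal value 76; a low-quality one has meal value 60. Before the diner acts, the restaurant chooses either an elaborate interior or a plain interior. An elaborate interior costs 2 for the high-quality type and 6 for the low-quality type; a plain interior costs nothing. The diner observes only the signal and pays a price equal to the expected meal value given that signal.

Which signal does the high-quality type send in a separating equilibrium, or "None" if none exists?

None

Try high-quality → elaborate interior, low-quality → plain interior:
  Under separation the diner infers type exactly: elaborate interior → high-quality (pays 76), plain interior → low-quality (pays 60).
  High-quality: elaborate interior gives 76 − 2 = 74; plain interior gives 60 − 0 = 60. No deviation. ✓
  Low-quality: plain interior gives 60 − 0 = 60; elaborate interior gives 76 − 6 = 70. Would deviate. ✗
Try high-quality → plain interior, low-quality → elaborate interior:
  Under separation the diner infers type exactly: plain interior → high-quality (pays 76), elaborate interior → low-quality (pays 60).
  High-quality: plain interior gives 76 − 0 = 76; elaborate interior gives 60 − 2 = 58. No deviation. ✓
  Low-quality: elaborate interior gives 60 − 6 = 54; plain interior gives 76 − 0 = 76. Would deviate. ✗
Neither assignment is incentive-compatible.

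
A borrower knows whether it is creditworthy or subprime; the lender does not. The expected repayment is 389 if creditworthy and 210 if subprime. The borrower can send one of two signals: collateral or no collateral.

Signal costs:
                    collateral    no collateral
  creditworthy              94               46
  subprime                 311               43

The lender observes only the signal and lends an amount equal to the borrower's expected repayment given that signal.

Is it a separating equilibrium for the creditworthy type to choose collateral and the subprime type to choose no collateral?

If types separate, collateral earns payment 389 and no collateral earns 210.
Creditworthy: collateral gives 389 − 94 = 295; no collateral gives 210 − 46 = 164. No deviation. ✓
Subprime: no collateral gives 210 − 43 = 167; collateral gives 389 − 311 = 78. No deviation. ✓
Both incentive constraints hold.

Yes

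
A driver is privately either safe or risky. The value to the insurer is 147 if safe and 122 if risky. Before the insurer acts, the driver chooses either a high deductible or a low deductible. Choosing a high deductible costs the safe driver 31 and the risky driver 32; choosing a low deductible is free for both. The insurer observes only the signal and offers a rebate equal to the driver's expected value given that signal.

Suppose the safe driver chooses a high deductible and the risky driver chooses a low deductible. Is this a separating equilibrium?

No

Under separation the insurer infers type exactly: high deductible → safe (pays 147), low deductible → risky (pays 122).
Safe: high deductible gives 147 − 31 = 116; low deductible gives 122 − 0 = 122. Would deviate. ✗
Risky: low deductible gives 122 − 0 = 122; high deductible gives 147 − 32 = 115. No deviation. ✓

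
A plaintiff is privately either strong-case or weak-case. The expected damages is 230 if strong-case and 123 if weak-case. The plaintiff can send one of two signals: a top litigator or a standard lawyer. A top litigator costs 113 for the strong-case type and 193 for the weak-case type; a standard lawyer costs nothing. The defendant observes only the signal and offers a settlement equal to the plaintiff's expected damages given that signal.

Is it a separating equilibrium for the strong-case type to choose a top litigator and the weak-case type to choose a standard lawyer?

No

Under separation the defendant infers type exactly: top litigator → strong-case (pays 230), standard lawyer → weak-case (pays 123).
Strong-case: top litigator gives 230 − 113 = 117; standard lawyer gives 123 − 0 = 123. Would deviate. ✗
Weak-case: standard lawyer gives 123 − 0 = 123; top litigator gives 230 − 193 = 37. No deviation. ✓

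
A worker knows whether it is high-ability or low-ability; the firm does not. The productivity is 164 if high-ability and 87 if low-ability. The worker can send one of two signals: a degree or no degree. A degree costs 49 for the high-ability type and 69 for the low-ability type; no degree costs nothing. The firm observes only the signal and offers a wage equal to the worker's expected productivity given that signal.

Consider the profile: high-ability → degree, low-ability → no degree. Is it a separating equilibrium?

If types separate, degree earns payment 164 and no degree earns 87.
High-ability: degree gives 164 − 49 = 115; no degree gives 87 − 0 = 87. No deviation. ✓
Low-ability: no degree gives 87 − 0 = 87; degree gives 164 − 69 = 95. Would deviate. ✗

No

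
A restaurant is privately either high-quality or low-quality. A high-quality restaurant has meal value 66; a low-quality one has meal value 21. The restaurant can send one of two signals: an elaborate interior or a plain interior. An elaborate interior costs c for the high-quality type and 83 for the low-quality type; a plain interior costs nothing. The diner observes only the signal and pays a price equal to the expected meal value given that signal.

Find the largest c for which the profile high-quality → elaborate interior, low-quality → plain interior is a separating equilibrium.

45

Under separation: elaborate interior → high-quality (pays 66); plain interior → low-quality (pays 21).
Low-quality: 21 − 0 = 21 ≥ 66 − 83 = -17. Holds regardless of c. ✓
High-quality: 66 − c ≥ 21 − 0, so c ≤ 66 − 21 = 45.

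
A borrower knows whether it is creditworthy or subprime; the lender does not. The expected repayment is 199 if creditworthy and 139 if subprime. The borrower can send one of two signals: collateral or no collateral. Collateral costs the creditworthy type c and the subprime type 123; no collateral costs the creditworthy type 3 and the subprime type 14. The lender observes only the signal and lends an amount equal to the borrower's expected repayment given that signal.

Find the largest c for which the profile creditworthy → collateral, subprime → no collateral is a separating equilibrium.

63

Under separation: collateral → creditworthy (pays 199); no collateral → subprime (pays 139).
Subprime: 139 − 14 = 125 ≥ 199 − 123 = 76. Holds regardless of c. ✓
Creditworthy: 199 − c ≥ 139 − 3, so c ≤ 199 − 136 = 63.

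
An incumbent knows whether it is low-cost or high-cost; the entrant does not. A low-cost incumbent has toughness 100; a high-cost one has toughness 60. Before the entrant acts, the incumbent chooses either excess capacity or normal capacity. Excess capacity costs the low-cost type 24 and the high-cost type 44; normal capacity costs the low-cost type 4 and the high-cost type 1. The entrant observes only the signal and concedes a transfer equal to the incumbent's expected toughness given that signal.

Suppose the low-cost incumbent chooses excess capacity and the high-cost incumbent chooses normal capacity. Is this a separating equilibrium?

Yes

Under separation the entrant infers type exactly: excess capacity → low-cost (pays 100), normal capacity → high-cost (pays 60).
Low-cost: excess capacity gives 100 − 24 = 76; normal capacity gives 60 − 4 = 56. No deviation. ✓
High-cost: normal capacity gives 60 − 1 = 59; excess capacity gives 100 − 44 = 56. No deviation. ✓
Both incentive constraints hold.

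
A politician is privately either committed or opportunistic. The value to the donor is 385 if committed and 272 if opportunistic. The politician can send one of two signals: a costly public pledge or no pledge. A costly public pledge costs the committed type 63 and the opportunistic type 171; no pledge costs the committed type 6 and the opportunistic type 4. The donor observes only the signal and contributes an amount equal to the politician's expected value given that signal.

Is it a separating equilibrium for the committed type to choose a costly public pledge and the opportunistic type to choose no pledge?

If types separate, pledge earns payment 385 and no pledge earns 272.
Committed: pledge gives 385 − 63 = 322; no pledge gives 272 − 6 = 266. No deviation. ✓
Opportunistic: no pledge gives 272 − 4 = 268; pledge gives 385 − 171 = 214. No deviation. ✓
Neither type gains from mimicking the other.

Yes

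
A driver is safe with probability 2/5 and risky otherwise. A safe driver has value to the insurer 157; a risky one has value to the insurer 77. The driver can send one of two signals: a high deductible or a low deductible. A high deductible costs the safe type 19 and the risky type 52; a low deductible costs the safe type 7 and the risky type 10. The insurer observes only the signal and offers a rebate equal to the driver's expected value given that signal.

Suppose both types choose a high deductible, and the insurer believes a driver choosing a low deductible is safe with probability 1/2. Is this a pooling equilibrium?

No

On the equilibrium path (high deductible) the insurer holds the prior 2/5 and pays 2/5·157 + 3/5·77 = 109. Off-path (low deductible) belief 1/2 gives 1/2·157 + 1/2·77 = 117.
Safe: high deductible gives 109 − 19 = 90; low deductible gives 117 − 7 = 110. Deviates. ✗
Risky: high deductible gives 109 − 52 = 57; low deductible gives 117 − 10 = 107. Deviates. ✗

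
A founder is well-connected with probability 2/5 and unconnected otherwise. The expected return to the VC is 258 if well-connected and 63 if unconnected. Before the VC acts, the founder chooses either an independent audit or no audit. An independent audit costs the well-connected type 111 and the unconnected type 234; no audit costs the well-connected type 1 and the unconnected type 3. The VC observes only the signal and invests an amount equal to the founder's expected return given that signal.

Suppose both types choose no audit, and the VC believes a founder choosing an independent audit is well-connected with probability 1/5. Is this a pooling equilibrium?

At the pooled signal (no audit) the VC holds the prior 2/5 and pays 2/5·258 + 3/5·63 = 141. Off-path (audit) belief 1/5 gives 1/5·258 + 4/5·63 = 102.
Well-connected: no audit gives 141 − 1 = 140; audit gives 102 − 111 = -9. Stays. ✓
Unconnected: no audit gives 141 − 3 = 138; audit gives 102 − 234 = -132. Stays. ✓

Yes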